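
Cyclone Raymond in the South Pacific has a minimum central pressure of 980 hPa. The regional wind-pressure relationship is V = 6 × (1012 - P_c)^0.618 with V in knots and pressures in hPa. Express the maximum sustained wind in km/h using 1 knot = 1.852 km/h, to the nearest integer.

ΔP = 1012 − 980 = 32 hPa.
V ≈ 6 × 32^0.618 = 6 × 8.515 ≈ 51.090 kt.
51.090 × 1.852 ≈ 94.62 km/h → 95 km/h.

95 km/h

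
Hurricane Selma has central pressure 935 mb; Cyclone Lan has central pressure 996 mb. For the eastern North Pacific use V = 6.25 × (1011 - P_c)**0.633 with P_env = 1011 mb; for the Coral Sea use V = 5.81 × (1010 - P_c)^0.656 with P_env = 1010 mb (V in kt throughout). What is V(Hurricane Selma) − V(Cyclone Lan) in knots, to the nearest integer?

Hurricane Selma: ΔP = 76; V ≈ 6.25 × 76^0.633 ≈ 96.92 kt.
Cyclone Lan: ΔP = 14; V ≈ 5.81 × 14^0.656 ≈ 32.81 kt.
Difference ≈ 96.92 − 32.81 = 64.11 → 64 kt.

64 kt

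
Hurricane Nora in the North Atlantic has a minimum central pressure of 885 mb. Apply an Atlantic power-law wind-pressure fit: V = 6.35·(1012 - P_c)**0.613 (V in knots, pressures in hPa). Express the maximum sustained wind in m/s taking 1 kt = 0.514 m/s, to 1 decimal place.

ΔP = 1012 − 885 = 127 mb.
V ≈ 6.35 × 127^0.613 = 6.35 × 19.482 ≈ 123.710 kt.
123.710 × 0.514 ≈ 63.59 m/s → 63.6 m/s.

63.6 m/s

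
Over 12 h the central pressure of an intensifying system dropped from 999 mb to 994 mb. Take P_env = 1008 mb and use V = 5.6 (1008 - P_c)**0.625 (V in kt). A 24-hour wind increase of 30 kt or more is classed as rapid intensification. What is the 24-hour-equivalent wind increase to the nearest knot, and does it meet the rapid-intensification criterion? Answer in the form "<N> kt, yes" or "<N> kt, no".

V₁: ΔP = 9, V ≈ 5.6 × 9^0.625 ≈ 22.11 kt.
V₂: ΔP = 14, V ≈ 5.6 × 14^0.625 ≈ 29.14 kt.
ΔV over 12 h = 7.03 kt → 24 h equivalent = 7.03 × 24/12 ≈ 14.06 kt.
14 kt < 30 kt ⇒ not rapid intensification.

14 kt, no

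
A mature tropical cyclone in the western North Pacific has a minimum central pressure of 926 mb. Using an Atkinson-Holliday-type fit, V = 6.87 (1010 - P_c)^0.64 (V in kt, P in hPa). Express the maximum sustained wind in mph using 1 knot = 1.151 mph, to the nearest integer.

135 mph

ΔP = 1010 − 926 = 84 mb.
V ≈ 6.87 × 84^0.64 = 6.87 × 17.043 ≈ 117.083 kt.
117.083 × 1.151 ≈ 134.76 mph → 135 mph.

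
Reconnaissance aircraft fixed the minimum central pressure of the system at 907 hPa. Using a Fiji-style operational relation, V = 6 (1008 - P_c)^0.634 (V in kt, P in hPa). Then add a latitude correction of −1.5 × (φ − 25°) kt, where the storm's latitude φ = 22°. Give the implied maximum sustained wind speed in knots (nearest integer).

116 kt

ΔP = 1008 − 907 = 101 hPa.
101^0.634 ≈ 18.653.
V ≈ 6 × 18.653 ≈ 111.9 kt.
Latitude correction: −1.5 × (22 − 25) = 4.5 kt.
Corrected V ≈ 116.4 kt → 116 kt.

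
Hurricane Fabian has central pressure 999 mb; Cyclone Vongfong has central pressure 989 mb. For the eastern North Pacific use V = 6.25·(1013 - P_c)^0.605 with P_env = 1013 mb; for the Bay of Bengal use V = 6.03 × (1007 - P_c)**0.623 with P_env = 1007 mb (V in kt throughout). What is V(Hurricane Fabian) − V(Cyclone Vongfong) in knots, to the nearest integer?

-6 kt

Hurricane Fabian: ΔP = 14; V ≈ 6.25 × 14^0.605 ≈ 30.85 kt.
Cyclone Vongfong: ΔP = 18; V ≈ 6.03 × 18^0.623 ≈ 36.50 kt.
Difference ≈ 30.85 − 36.50 = -5.65 → -6 kt.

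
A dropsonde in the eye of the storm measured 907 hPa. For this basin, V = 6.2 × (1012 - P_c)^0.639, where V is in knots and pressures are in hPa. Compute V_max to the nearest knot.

121 kt

ΔP = 1012 − 907 = 105 hPa.
105^0.639 ≈ 19.568.
V ≈ 6.2 × 19.568 ≈ 121.3 kt.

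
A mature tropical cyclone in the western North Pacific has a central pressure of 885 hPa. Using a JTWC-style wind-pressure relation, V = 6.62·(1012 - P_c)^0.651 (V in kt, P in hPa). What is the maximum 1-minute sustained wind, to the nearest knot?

ΔP = 1012 − 885 = 127 hPa.
127^0.651 ≈ 23.419.
V ≈ 6.62 × 23.419 ≈ 155.0 kt.

155 kt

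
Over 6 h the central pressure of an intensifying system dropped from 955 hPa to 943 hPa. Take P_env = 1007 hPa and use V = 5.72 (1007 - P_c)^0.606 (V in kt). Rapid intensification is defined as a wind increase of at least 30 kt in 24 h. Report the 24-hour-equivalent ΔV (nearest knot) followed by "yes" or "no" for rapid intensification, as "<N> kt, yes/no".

34 kt, yes

V₁: ΔP = 52, V ≈ 5.72 × 52^0.606 ≈ 62.70 kt.
V₂: ΔP = 64, V ≈ 5.72 × 64^0.606 ≈ 71.11 kt.
ΔV over 6 h = 8.41 kt → 24 h equivalent = 8.41 × 24/6 ≈ 33.64 kt.
34 kt ≥ 30 kt ⇒ rapid intensification.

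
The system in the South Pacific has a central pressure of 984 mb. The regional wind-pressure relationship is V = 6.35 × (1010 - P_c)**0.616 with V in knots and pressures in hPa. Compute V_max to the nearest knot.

ΔP = 1010 − 984 = 26 mb.
26^0.616 ≈ 7.441.
V ≈ 6.35 × 7.441 ≈ 47.2 kt.

47 kt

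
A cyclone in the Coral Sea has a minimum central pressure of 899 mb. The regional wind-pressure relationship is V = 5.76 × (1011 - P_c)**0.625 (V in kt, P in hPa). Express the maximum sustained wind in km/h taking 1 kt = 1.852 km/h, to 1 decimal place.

203.6 km/h

ΔP = 1011 − 899 = 112 mb.
V ≈ 5.76 × 112^0.625 = 5.76 × 19.088 ≈ 109.947 kt.
109.947 × 1.852 ≈ 203.62 km/h → 203.6 km/h.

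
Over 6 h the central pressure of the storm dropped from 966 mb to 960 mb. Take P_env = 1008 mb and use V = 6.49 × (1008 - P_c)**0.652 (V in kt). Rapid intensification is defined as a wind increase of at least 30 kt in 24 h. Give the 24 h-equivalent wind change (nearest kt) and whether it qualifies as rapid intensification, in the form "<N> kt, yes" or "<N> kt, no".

V₁: ΔP = 42, V ≈ 6.49 × 42^0.652 ≈ 74.23 kt.
V₂: ΔP = 48, V ≈ 6.49 × 48^0.652 ≈ 80.99 kt.
ΔV over 6 h = 6.76 kt → 24 h equivalent = 6.76 × 24/6 ≈ 27.04 kt.
27 kt < 30 kt ⇒ not rapid intensification.

27 kt, no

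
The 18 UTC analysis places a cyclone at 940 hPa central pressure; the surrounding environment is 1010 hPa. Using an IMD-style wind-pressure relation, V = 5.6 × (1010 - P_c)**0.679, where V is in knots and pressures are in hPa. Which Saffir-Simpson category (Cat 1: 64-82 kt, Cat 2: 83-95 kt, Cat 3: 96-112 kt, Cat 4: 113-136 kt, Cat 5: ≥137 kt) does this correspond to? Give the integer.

3

ΔP = 1010 − 940 = 70 hPa.
V ≈ 5.6 × 70^0.679 = 5.6 × 17.90 ≈ 100 kt.
100 kt falls in the Category 3 band.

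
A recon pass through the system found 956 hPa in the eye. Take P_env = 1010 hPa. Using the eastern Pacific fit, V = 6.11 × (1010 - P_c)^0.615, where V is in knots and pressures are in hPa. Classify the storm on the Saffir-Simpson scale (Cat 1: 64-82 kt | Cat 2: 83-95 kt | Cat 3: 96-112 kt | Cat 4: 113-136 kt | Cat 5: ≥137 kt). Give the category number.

1

ΔP = 1010 − 956 = 54 hPa.
V ≈ 6.11 × 54^0.615 = 6.11 × 11.63 ≈ 71 kt.
71 kt falls in the Category 1 band.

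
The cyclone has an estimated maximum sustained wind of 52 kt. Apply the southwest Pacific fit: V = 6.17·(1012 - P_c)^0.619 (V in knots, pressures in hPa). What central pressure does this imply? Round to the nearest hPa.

ΔP = (V / 6.17)^(1/0.619) = (52/6.17)^1.616.
52/6.17 = 8.428; 8.428^1.616 ≈ 31.30 hPa.
P_c = 1012 − 31.30 = 980.70 ≈ 981 hPa.

981 hPa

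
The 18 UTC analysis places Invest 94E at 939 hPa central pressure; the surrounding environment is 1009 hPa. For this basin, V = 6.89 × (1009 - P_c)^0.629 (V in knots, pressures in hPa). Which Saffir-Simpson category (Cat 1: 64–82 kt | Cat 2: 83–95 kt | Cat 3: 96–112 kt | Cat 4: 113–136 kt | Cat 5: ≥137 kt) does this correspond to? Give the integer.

ΔP = 1009 − 939 = 70 hPa.
V ≈ 6.89 × 70^0.629 = 6.89 × 14.47 ≈ 100 kt.
100 kt falls in the Category 3 band.

3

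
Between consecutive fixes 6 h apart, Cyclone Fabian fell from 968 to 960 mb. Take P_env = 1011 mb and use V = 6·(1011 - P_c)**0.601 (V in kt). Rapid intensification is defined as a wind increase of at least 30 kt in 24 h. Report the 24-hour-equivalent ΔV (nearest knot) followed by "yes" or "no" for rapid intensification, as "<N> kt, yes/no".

V₁: ΔP = 43, V ≈ 6 × 43^0.601 ≈ 57.53 kt.
V₂: ΔP = 51, V ≈ 6 × 51^0.601 ≈ 63.74 kt.
ΔV over 6 h = 6.21 kt → 24 h equivalent = 6.21 × 24/6 ≈ 24.84 kt.
25 kt < 30 kt ⇒ not rapid intensification.

25 kt, no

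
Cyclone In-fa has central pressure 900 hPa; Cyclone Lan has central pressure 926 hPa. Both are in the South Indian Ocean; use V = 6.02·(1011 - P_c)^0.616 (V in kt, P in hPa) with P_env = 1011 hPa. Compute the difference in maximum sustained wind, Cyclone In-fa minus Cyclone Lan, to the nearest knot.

Cyclone In-fa: ΔP = 111; V ≈ 6.02 × 111^0.616 ≈ 109.53 kt.
Cyclone Lan: ΔP = 85; V ≈ 6.02 × 85^0.616 ≈ 92.92 kt.
Difference ≈ 109.53 − 92.92 = 16.61 → 17 kt.

17 kt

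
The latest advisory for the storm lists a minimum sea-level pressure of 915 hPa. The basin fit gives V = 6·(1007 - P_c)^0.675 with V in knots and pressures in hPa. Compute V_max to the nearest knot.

127 kt

ΔP = 1007 − 915 = 92 hPa.
92^0.675 ≈ 21.162.
V ≈ 6 × 21.162 ≈ 127.0 kt.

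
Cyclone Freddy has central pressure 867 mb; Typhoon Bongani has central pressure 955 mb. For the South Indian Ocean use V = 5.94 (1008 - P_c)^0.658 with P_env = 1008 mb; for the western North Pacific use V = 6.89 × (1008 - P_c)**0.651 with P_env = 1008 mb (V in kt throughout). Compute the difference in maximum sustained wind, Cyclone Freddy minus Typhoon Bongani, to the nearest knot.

Cyclone Freddy: ΔP = 141; V ≈ 5.94 × 141^0.658 ≈ 154.16 kt.
Typhoon Bongani: ΔP = 53; V ≈ 6.89 × 53^0.651 ≈ 91.35 kt.
Difference ≈ 154.16 − 91.35 = 62.81 → 63 kt.

63 kt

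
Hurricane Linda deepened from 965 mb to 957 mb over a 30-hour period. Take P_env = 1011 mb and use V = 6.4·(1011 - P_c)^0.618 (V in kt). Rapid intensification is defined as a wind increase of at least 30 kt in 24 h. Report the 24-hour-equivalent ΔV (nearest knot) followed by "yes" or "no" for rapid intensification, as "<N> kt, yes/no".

6 kt, no

V₁: ΔP = 46, V ≈ 6.4 × 46^0.618 ≈ 68.20 kt.
V₂: ΔP = 54, V ≈ 6.4 × 54^0.618 ≈ 75.30 kt.
ΔV over 30 h = 7.10 kt → 24 h equivalent = 7.10 × 24/30 ≈ 5.68 kt.
6 kt < 30 kt ⇒ not rapid intensification.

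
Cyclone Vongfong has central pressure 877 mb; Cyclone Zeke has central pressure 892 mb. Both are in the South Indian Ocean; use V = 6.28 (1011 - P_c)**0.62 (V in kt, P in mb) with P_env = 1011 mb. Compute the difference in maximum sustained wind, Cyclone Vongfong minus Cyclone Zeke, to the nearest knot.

Cyclone Vongfong: ΔP = 134; V ≈ 6.28 × 134^0.62 ≈ 130.85 kt.
Cyclone Zeke: ΔP = 119; V ≈ 6.28 × 119^0.62 ≈ 121.56 kt.
Difference ≈ 130.85 − 121.56 = 9.29 → 9 kt.

9 kt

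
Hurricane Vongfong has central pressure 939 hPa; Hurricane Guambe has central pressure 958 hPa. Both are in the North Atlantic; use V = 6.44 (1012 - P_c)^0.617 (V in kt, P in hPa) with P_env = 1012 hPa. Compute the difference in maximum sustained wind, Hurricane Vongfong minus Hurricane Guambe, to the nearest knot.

15 kt

Hurricane Vongfong: ΔP = 73; V ≈ 6.44 × 73^0.617 ≈ 90.90 kt.
Hurricane Guambe: ΔP = 54; V ≈ 6.44 × 54^0.617 ≈ 75.47 kt.
Difference ≈ 90.90 − 75.47 = 15.43 → 15 kt.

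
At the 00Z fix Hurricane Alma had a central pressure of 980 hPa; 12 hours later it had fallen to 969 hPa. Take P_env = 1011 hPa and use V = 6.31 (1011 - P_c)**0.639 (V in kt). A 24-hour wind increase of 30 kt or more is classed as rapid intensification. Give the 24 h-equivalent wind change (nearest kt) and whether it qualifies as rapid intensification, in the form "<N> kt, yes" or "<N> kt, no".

V₁: ΔP = 31, V ≈ 6.31 × 31^0.639 ≈ 56.63 kt.
V₂: ΔP = 42, V ≈ 6.31 × 42^0.639 ≈ 68.75 kt.
ΔV over 12 h = 12.12 kt → 24 h equivalent = 12.12 × 24/12 ≈ 24.24 kt.
24 kt < 30 kt ⇒ not rapid intensification.

24 kt, no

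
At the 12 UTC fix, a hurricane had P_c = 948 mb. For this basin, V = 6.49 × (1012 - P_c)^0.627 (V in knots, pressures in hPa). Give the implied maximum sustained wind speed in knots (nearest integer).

ΔP = 1012 − 948 = 64 mb.
64^0.627 ≈ 13.567.
V ≈ 6.49 × 13.567 ≈ 88.0 kt.

88 kt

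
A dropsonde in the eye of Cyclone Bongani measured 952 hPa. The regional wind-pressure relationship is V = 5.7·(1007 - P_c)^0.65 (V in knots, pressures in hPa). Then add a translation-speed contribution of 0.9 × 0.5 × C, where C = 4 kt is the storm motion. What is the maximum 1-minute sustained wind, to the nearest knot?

79 kt

ΔP = 1007 − 952 = 55 hPa.
55^0.65 ≈ 13.528.
V ≈ 5.7 × 13.528 ≈ 77.1 kt.
Translation term: 0.9 × 0.5 × 4 = 1.8 kt.
Corrected V ≈ 78.9 kt → 79 kt.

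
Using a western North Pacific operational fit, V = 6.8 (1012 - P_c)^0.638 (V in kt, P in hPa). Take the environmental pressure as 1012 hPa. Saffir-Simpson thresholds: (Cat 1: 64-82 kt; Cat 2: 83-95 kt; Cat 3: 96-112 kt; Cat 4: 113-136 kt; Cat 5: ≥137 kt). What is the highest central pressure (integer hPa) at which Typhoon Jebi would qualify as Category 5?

Category 5 begins at V = 137 kt.
Required ΔP = (137/6.8)^(1/0.638) = 20.147^1.567 ≈ 110.72 hPa.
P_c ≤ 1012 − 110.72 = 901.28, so the highest integer P_c is 901 hPa.

901 hPa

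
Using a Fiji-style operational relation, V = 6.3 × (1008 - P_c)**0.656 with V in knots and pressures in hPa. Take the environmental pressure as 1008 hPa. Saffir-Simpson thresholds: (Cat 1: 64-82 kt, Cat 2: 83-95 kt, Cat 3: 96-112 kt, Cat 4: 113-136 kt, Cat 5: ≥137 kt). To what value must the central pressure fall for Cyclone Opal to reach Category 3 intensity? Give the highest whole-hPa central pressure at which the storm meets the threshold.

Category 3 begins at V = 96 kt.
Required ΔP = (96/6.3)^(1/0.656) = 15.238^1.524 ≈ 63.57 hPa.
P_c ≤ 1008 − 63.57 = 944.43, so the highest integer P_c is 944 hPa.

944 hPa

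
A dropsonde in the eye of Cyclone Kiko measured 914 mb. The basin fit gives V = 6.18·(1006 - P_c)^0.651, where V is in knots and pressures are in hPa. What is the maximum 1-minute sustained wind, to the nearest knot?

ΔP = 1006 − 914 = 92 mb.
92^0.651 ≈ 18.986.
V ≈ 6.18 × 18.986 ≈ 117.3 kt.

117 kt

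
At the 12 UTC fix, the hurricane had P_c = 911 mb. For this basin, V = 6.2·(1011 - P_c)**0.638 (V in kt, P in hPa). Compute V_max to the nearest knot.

ΔP = 1011 − 911 = 100 mb.
100^0.638 ≈ 18.880.
V ≈ 6.2 × 18.880 ≈ 117.1 kt.

117 kt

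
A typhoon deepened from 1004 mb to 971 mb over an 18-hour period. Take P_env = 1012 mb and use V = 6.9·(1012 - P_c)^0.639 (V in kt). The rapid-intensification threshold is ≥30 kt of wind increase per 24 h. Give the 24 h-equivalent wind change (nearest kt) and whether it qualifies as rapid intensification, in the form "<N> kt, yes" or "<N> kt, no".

V₁: ΔP = 8, V ≈ 6.9 × 8^0.639 ≈ 26.06 kt.
V₂: ΔP = 41, V ≈ 6.9 × 41^0.639 ≈ 74.03 kt.
ΔV over 18 h = 47.97 kt → 24 h equivalent = 47.97 × 24/18 ≈ 63.96 kt.
64 kt ≥ 30 kt ⇒ rapid intensification.

64 kt, yes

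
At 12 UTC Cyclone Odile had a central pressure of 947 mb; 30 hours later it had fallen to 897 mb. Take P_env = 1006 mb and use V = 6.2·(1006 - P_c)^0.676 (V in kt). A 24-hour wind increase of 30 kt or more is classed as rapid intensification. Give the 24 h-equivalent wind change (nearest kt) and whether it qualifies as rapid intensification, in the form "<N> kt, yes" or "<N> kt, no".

40 kt, yes

V₁: ΔP = 59, V ≈ 6.2 × 59^0.676 ≈ 97.61 kt.
V₂: ΔP = 109, V ≈ 6.2 × 109^0.676 ≈ 147.81 kt.
ΔV over 30 h = 50.20 kt → 24 h equivalent = 50.20 × 24/30 ≈ 40.16 kt.
40 kt ≥ 30 kt ⇒ rapid intensification.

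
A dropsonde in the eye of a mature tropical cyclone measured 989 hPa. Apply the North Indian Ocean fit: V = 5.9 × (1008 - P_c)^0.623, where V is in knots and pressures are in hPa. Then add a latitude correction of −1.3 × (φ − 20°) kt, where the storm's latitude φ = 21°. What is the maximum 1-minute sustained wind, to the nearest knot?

36 kt

ΔP = 1008 − 989 = 19 hPa.
19^0.623 ≈ 6.261.
V ≈ 5.9 × 6.261 ≈ 36.9 kt.
Latitude correction: −1.3 × (21 − 20) = -1.3 kt.
Corrected V ≈ 35.6 kt → 36 kt.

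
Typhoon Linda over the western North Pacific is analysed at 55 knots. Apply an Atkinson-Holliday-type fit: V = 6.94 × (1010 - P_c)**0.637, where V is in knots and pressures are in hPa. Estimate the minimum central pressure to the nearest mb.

984 mb

ΔP = (V / 6.94)^(1/0.637) = (55/6.94)^1.570.
55/6.94 = 7.925; 7.925^1.570 ≈ 25.78 mb.
P_c = 1010 − 25.78 = 984.22 ≈ 984 mb.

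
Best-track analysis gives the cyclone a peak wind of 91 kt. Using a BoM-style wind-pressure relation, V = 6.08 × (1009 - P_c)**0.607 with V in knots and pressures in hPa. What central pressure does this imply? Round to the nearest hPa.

ΔP = (V / 6.08)^(1/0.607) = (91/6.08)^1.647.
91/6.08 = 14.967; 14.967^1.647 ≈ 86.29 hPa.
P_c = 1009 − 86.29 = 922.71 ≈ 923 hPa.

923 hPa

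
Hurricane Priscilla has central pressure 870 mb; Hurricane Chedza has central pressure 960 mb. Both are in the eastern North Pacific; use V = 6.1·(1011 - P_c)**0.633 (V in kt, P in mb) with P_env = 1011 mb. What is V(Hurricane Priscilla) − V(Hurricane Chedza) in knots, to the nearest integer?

Hurricane Priscilla: ΔP = 141; V ≈ 6.1 × 141^0.633 ≈ 139.89 kt.
Hurricane Chedza: ΔP = 51; V ≈ 6.1 × 51^0.633 ≈ 73.49 kt.
Difference ≈ 139.89 − 73.49 = 66.40 → 66 kt.

66 kt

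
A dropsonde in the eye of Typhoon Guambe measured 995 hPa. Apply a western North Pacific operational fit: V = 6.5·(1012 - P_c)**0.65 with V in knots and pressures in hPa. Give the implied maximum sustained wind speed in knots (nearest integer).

41 kt

ΔP = 1012 − 995 = 17 hPa.
17^0.65 ≈ 6.307.
V ≈ 6.5 × 6.307 ≈ 41.0 kt.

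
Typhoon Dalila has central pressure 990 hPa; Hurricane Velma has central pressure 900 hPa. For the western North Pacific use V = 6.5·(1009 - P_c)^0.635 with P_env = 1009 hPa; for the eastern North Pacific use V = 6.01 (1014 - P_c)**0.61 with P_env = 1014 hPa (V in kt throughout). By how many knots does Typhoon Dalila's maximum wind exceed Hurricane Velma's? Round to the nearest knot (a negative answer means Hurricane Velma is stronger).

Typhoon Dalila: ΔP = 19; V ≈ 6.5 × 19^0.635 ≈ 42.16 kt.
Hurricane Velma: ΔP = 114; V ≈ 6.01 × 114^0.61 ≈ 108.04 kt.
Difference ≈ 42.16 − 108.04 = -65.88 → -66 kt.

-66 kt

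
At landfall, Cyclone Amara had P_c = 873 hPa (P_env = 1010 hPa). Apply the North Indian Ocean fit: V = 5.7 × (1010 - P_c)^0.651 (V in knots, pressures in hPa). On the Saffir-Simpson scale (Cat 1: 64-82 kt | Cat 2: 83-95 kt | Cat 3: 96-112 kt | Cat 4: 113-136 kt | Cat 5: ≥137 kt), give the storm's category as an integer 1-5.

ΔP = 1010 − 873 = 137 hPa.
V ≈ 5.7 × 137^0.651 = 5.7 × 24.60 ≈ 140 kt.
140 kt falls in the Category 5 band.

5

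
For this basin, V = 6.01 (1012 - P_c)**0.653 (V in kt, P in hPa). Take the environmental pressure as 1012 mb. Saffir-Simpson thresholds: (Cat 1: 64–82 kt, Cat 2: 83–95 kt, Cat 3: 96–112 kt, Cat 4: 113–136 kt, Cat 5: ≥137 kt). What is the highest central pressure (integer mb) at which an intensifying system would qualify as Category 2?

956 mb

Category 2 begins at V = 83 kt.
Required ΔP = (83/6.01)^(1/0.653) = 13.810^1.531 ≈ 55.73 mb.
P_c ≤ 1012 − 55.73 = 956.27, so the highest integer P_c is 956 mb.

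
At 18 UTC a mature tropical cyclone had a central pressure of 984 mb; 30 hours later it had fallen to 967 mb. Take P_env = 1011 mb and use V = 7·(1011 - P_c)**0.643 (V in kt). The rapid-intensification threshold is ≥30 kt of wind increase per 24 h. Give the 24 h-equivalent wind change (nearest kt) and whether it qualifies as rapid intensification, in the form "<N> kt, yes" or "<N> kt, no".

V₁: ΔP = 27, V ≈ 7 × 27^0.643 ≈ 58.27 kt.
V₂: ΔP = 44, V ≈ 7 × 44^0.643 ≈ 79.77 kt.
ΔV over 30 h = 21.50 kt → 24 h equivalent = 21.50 × 24/30 ≈ 17.20 kt.
17 kt < 30 kt ⇒ not rapid intensification.

17 kt, no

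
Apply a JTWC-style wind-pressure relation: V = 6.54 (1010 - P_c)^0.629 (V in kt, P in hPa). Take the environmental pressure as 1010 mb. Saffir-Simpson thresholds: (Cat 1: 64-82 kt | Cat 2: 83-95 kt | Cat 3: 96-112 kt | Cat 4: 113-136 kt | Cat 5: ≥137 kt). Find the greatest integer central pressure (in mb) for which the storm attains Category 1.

972 mb

Category 1 begins at V = 64 kt.
Required ΔP = (64/6.54)^(1/0.629) = 9.786^1.590 ≈ 37.57 mb.
P_c ≤ 1010 − 37.57 = 972.43, so the highest integer P_c is 972 mb.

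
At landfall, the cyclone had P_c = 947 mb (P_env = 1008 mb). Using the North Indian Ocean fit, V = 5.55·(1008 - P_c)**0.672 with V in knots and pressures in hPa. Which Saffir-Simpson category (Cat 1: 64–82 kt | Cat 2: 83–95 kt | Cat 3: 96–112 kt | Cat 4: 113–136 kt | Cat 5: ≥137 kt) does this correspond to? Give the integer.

2

ΔP = 1008 − 947 = 61 mb.
V ≈ 5.55 × 61^0.672 = 5.55 × 15.84 ≈ 88 kt.
88 kt falls in the Category 2 band.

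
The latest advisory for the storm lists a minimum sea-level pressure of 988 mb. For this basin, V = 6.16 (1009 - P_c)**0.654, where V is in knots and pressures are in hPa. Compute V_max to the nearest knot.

45 kt

ΔP = 1009 − 988 = 21 mb.
21^0.654 ≈ 7.324.
V ≈ 6.16 × 7.324 ≈ 45.1 kt.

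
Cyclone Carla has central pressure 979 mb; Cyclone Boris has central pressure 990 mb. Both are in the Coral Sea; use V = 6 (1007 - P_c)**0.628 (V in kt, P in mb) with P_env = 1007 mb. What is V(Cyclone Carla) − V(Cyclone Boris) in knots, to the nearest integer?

Cyclone Carla: ΔP = 28; V ≈ 6 × 28^0.628 ≈ 48.64 kt.
Cyclone Boris: ΔP = 17; V ≈ 6 × 17^0.628 ≈ 35.55 kt.
Difference ≈ 48.64 − 35.55 = 13.09 → 13 kt.

13 kt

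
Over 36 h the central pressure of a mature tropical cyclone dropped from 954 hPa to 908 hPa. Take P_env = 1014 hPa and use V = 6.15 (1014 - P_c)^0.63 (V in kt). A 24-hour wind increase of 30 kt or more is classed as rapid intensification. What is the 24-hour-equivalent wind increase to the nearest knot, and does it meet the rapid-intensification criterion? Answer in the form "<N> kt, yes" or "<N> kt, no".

23 kt, no

V₁: ΔP = 60, V ≈ 6.15 × 60^0.63 ≈ 81.12 kt.
V₂: ΔP = 106, V ≈ 6.15 × 106^0.63 ≈ 116.10 kt.
ΔV over 36 h = 34.98 kt → 24 h equivalent = 34.98 × 24/36 ≈ 23.32 kt.
23 kt < 30 kt ⇒ not rapid intensification.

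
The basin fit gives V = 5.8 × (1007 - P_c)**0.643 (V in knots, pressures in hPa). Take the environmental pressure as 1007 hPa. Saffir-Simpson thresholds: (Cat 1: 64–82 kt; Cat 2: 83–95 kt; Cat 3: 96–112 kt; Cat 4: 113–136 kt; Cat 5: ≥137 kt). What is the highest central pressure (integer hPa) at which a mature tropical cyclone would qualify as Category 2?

Category 2 begins at V = 83 kt.
Required ΔP = (83/5.8)^(1/0.643) = 14.310^1.555 ≈ 62.70 hPa.
P_c ≤ 1007 − 62.70 = 944.30, so the highest integer P_c is 944 hPa.

944 hPa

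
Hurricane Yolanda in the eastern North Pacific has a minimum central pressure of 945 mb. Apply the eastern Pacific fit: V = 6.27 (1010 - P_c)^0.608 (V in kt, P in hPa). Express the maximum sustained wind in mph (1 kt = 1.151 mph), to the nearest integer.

ΔP = 1010 − 945 = 65 mb.
V ≈ 6.27 × 65^0.608 = 6.27 × 12.655 ≈ 79.345 kt.
79.345 × 1.151 ≈ 91.33 mph → 91 mph.

91 mph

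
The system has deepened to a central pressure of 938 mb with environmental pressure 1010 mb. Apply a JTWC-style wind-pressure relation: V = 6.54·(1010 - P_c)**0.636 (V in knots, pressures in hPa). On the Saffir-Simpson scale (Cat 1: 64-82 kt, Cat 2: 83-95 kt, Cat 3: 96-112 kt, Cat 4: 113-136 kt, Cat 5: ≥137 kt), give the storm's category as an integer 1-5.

3

ΔP = 1010 − 938 = 72 mb.
V ≈ 6.54 × 72^0.636 = 6.54 × 15.18 ≈ 99 kt.
99 kt falls in the Category 3 band.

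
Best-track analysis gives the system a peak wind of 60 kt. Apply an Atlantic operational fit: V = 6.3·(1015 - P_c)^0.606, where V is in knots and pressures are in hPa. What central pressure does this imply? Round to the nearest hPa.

974 hPa

ΔP = (V / 6.3)^(1/0.606) = (60/6.3)^1.650.
60/6.3 = 9.524; 9.524^1.650 ≈ 41.23 hPa.
P_c = 1015 − 41.23 = 973.77 ≈ 974 hPa.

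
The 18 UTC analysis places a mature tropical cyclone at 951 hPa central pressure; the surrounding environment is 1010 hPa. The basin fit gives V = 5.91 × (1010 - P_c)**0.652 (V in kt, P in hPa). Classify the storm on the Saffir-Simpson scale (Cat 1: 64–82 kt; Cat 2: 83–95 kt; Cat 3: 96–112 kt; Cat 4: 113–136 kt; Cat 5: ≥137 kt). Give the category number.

ΔP = 1010 − 951 = 59 hPa.
V ≈ 5.91 × 59^0.652 = 5.91 × 14.28 ≈ 84 kt.
84 kt falls in the Category 2 band.

2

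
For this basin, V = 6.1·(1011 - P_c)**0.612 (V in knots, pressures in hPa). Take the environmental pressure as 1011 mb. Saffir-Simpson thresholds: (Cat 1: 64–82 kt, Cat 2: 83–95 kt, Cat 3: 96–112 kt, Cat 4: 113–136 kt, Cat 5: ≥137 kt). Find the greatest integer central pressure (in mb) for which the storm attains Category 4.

Category 4 begins at V = 113 kt.
Required ΔP = (113/6.1)^(1/0.612) = 18.525^1.634 ≈ 117.89 mb.
P_c ≤ 1011 − 117.89 = 893.11, so the highest integer P_c is 893 mb.

893 mb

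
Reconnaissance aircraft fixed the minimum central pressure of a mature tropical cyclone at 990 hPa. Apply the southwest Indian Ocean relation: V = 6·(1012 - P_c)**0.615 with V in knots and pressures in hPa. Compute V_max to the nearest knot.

40 kt

ΔP = 1012 − 990 = 22 hPa.
22^0.615 ≈ 6.693.
V ≈ 6 × 6.693 ≈ 40.2 kt.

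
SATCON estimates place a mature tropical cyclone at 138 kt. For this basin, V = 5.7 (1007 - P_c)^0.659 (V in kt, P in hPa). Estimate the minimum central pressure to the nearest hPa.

881 hPa

ΔP = (V / 5.7)^(1/0.659) = (138/5.7)^1.517.
138/5.7 = 24.211; 24.211^1.517 ≈ 125.94 hPa.
P_c = 1007 − 125.94 = 881.06 ≈ 881 hPa.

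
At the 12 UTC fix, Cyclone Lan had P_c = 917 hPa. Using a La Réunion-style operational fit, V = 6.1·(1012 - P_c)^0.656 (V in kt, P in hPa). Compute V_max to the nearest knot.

121 kt

ΔP = 1012 − 917 = 95 hPa.
95^0.656 ≈ 19.833.
V ≈ 6.1 × 19.833 ≈ 121.0 kt.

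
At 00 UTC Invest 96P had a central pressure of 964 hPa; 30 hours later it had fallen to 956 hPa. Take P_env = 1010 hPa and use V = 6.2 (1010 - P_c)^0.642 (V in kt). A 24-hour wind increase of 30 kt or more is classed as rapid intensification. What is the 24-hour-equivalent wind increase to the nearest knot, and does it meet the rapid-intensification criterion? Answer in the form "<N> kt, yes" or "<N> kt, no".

6 kt, no

V₁: ΔP = 46, V ≈ 6.2 × 46^0.642 ≈ 72.42 kt.
V₂: ΔP = 54, V ≈ 6.2 × 54^0.642 ≈ 80.28 kt.
ΔV over 30 h = 7.86 kt → 24 h equivalent = 7.86 × 24/30 ≈ 6.29 kt.
6 kt < 30 kt ⇒ not rapid intensification.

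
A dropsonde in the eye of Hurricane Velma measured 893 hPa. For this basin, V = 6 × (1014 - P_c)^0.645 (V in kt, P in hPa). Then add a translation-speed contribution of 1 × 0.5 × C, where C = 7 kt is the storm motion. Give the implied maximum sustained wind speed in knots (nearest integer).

136 kt

ΔP = 1014 − 893 = 121 hPa.
121^0.645 ≈ 22.049.
V ≈ 6 × 22.049 ≈ 132.3 kt.
Translation term: 1 × 0.5 × 7 = 3.5 kt.
Corrected V ≈ 135.8 kt → 136 kt.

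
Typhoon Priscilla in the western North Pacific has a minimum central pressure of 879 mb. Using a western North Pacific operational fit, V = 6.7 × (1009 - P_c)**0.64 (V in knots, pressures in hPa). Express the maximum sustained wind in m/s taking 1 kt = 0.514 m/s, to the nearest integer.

ΔP = 1009 − 879 = 130 mb.
V ≈ 6.7 × 130^0.64 = 6.7 × 22.538 ≈ 151.008 kt.
151.008 × 0.514 ≈ 77.62 m/s → 78 m/s.

78 m/s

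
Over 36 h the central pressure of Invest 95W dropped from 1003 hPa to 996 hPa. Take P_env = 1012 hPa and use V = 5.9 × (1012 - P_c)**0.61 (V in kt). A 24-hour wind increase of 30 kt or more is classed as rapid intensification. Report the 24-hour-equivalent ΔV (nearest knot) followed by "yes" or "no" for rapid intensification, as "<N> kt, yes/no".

V₁: ΔP = 9, V ≈ 5.9 × 9^0.61 ≈ 22.54 kt.
V₂: ΔP = 16, V ≈ 5.9 × 16^0.61 ≈ 32.02 kt.
ΔV over 36 h = 9.48 kt → 24 h equivalent = 9.48 × 24/36 ≈ 6.32 kt.
6 kt < 30 kt ⇒ not rapid intensification.

6 kt, no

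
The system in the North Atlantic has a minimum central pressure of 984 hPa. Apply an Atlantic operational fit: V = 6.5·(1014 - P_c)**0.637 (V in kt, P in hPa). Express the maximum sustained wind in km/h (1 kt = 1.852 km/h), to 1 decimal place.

ΔP = 1014 − 984 = 30 hPa.
V ≈ 6.5 × 30^0.637 = 6.5 × 8.728 ≈ 56.734 kt.
56.734 × 1.852 ≈ 105.07 km/h → 105.1 km/h.

105.1 km/h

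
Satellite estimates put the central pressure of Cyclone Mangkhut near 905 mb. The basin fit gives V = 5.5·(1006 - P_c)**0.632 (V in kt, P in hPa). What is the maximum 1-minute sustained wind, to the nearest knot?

ΔP = 1006 − 905 = 101 mb.
101^0.632 ≈ 18.481.
V ≈ 5.5 × 18.481 ≈ 101.6 kt.

102 kt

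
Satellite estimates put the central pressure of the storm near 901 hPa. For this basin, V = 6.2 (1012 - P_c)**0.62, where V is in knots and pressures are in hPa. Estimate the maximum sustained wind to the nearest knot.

115 kt

ΔP = 1012 − 901 = 111 hPa.
111^0.62 ≈ 18.540.
V ≈ 6.2 × 18.540 ≈ 114.9 kt.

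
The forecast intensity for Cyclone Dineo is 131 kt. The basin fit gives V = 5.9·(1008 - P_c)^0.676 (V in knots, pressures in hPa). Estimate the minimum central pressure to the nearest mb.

910 mb

ΔP = (V / 5.9)^(1/0.676) = (131/5.9)^1.479.
131/5.9 = 22.203; 22.203^1.479 ≈ 98.12 mb.
P_c = 1008 − 98.12 = 909.88 ≈ 910 mb.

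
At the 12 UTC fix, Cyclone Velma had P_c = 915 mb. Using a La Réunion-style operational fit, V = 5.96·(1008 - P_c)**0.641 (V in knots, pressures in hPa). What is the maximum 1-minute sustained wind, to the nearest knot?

ΔP = 1008 − 915 = 93 mb.
93^0.641 ≈ 18.272.
V ≈ 5.96 × 18.272 ≈ 108.9 kt.

109 kt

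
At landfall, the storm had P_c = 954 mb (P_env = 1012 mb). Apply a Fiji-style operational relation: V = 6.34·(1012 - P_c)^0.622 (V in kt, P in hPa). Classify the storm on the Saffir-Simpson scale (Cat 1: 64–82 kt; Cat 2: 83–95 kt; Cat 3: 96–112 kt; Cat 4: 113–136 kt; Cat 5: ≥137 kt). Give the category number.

ΔP = 1012 − 954 = 58 mb.
V ≈ 6.34 × 58^0.622 = 6.34 × 12.50 ≈ 79 kt.
79 kt falls in the Category 1 band.

1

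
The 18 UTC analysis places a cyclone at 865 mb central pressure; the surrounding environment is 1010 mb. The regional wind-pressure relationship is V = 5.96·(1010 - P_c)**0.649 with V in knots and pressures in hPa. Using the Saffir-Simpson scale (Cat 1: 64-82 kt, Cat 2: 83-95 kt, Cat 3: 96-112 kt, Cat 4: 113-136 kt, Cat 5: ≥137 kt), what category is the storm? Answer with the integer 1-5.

5

ΔP = 1010 − 865 = 145 mb.
V ≈ 5.96 × 145^0.649 = 5.96 × 25.28 ≈ 151 kt.
151 kt falls in the Category 5 band.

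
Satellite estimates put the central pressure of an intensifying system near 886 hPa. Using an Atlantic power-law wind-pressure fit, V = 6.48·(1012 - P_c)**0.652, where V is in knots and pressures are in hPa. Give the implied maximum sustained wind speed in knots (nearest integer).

152 kt

ΔP = 1012 − 886 = 126 hPa.
126^0.652 ≈ 23.412.
V ≈ 6.48 × 23.412 ≈ 151.7 kt.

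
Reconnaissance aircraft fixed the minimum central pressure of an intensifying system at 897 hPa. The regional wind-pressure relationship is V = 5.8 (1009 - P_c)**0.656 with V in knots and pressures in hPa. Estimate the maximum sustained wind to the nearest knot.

128 kt

ΔP = 1009 − 897 = 112 hPa.
112^0.656 ≈ 22.095.
V ≈ 5.8 × 22.095 ≈ 128.1 kt.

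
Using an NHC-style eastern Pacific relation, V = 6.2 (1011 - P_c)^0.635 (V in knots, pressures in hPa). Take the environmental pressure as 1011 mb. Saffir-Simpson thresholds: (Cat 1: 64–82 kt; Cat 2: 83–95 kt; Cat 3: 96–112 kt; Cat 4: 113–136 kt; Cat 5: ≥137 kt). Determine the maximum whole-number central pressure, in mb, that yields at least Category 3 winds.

936 mb

Category 3 begins at V = 96 kt.
Required ΔP = (96/6.2)^(1/0.635) = 15.484^1.575 ≈ 74.79 mb.
P_c ≤ 1011 − 74.79 = 936.21, so the highest integer P_c is 936 mb.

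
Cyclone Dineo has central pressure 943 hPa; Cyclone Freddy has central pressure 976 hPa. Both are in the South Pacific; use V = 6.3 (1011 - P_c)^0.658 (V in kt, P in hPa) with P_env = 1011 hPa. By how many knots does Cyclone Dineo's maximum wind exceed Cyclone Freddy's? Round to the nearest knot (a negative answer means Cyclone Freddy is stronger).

36 kt

Cyclone Dineo: ΔP = 68; V ≈ 6.3 × 68^0.658 ≈ 101.19 kt.
Cyclone Freddy: ΔP = 35; V ≈ 6.3 × 35^0.658 ≈ 65.36 kt.
Difference ≈ 101.19 − 65.36 = 35.83 → 36 kt.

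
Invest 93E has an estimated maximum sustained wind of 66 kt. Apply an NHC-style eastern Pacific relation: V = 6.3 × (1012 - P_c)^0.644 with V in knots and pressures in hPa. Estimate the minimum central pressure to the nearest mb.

974 mb

ΔP = (V / 6.3)^(1/0.644) = (66/6.3)^1.553.
66/6.3 = 10.476; 10.476^1.553 ≈ 38.39 mb.
P_c = 1012 − 38.39 = 973.61 ≈ 974 mb.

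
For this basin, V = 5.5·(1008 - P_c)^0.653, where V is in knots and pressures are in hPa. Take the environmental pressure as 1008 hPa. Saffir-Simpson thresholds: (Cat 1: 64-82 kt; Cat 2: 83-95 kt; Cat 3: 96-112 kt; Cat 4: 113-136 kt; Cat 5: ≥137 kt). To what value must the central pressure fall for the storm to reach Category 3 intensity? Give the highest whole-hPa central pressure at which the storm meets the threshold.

928 hPa

Category 3 begins at V = 96 kt.
Required ΔP = (96/5.5)^(1/0.653) = 17.455^1.531 ≈ 79.77 hPa.
P_c ≤ 1008 − 79.77 = 928.23, so the highest integer P_c is 928 hPa.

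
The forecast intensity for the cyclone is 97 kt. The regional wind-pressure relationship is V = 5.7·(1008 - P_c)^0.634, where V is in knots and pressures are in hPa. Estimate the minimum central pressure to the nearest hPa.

921 hPa

ΔP = (V / 5.7)^(1/0.634) = (97/5.7)^1.577.
97/5.7 = 17.018; 17.018^1.577 ≈ 87.39 hPa.
P_c = 1008 − 87.39 = 920.61 ≈ 921 hPa.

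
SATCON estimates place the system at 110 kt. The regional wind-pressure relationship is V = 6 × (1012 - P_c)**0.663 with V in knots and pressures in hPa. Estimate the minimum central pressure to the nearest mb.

932 mb

ΔP = (V / 6)^(1/0.663) = (110/6)^1.508.
110/6 = 18.333; 18.333^1.508 ≈ 80.42 mb.
P_c = 1012 − 80.42 = 931.58 ≈ 932 mb.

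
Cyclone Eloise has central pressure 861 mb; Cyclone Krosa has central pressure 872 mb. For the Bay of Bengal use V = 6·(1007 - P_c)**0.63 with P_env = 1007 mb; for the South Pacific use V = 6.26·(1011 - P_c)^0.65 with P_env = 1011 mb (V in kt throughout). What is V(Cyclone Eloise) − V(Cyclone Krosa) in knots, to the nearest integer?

Cyclone Eloise: ΔP = 146; V ≈ 6 × 146^0.63 ≈ 138.58 kt.
Cyclone Krosa: ΔP = 139; V ≈ 6.26 × 139^0.65 ≈ 154.72 kt.
Difference ≈ 138.58 − 154.72 = -16.14 → -16 kt.

-16 kt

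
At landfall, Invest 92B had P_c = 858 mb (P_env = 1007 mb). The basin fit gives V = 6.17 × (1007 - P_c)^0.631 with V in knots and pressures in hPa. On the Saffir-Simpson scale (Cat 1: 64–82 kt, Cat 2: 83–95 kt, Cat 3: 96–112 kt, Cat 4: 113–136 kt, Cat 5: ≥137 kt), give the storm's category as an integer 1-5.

ΔP = 1007 − 858 = 149 mb.
V ≈ 6.17 × 149^0.631 = 6.17 × 23.51 ≈ 145 kt.
145 kt falls in the Category 5 band.

5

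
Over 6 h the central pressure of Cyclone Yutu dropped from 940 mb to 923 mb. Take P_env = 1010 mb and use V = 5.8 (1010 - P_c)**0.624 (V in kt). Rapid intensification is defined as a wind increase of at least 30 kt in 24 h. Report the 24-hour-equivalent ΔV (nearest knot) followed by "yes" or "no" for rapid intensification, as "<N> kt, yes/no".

V₁: ΔP = 70, V ≈ 5.8 × 70^0.624 ≈ 82.18 kt.
V₂: ΔP = 87, V ≈ 5.8 × 87^0.624 ≈ 94.12 kt.
ΔV over 6 h = 11.94 kt → 24 h equivalent = 11.94 × 24/6 ≈ 47.76 kt.
48 kt ≥ 30 kt ⇒ rapid intensification.

48 kt, yes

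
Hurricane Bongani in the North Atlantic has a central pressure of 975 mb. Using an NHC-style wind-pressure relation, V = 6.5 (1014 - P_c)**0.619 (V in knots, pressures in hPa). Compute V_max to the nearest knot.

63 kt

ΔP = 1014 − 975 = 39 mb.
39^0.619 ≈ 9.658.
V ≈ 6.5 × 9.658 ≈ 62.8 kt.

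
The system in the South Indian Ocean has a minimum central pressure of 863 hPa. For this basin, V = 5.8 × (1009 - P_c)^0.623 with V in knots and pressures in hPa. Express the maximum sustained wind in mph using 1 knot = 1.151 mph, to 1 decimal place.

148.9 mph

ΔP = 1009 − 863 = 146 hPa.
V ≈ 5.8 × 146^0.623 = 5.8 × 22.304 ≈ 129.366 kt.
129.366 × 1.151 ≈ 148.90 mph → 148.9 mph.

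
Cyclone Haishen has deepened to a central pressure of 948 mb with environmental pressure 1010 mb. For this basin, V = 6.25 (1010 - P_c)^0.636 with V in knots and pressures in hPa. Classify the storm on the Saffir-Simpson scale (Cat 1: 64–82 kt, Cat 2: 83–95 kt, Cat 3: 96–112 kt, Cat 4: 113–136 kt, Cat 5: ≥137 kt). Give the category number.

2

ΔP = 1010 − 948 = 62 mb.
V ≈ 6.25 × 62^0.636 = 6.25 × 13.80 ≈ 86 kt.
86 kt falls in the Category 2 band.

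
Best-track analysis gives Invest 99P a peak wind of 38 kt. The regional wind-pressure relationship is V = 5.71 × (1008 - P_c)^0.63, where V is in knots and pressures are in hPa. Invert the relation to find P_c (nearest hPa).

988 hPa

ΔP = (V / 5.71)^(1/0.63) = (38/5.71)^1.587.
38/5.71 = 6.655; 6.655^1.587 ≈ 20.26 hPa.
P_c = 1008 − 20.26 = 987.74 ≈ 988 hPa.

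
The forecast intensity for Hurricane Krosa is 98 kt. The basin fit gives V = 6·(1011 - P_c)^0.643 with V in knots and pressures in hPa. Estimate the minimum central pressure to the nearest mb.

934 mb

ΔP = (V / 6)^(1/0.643) = (98/6)^1.555.
98/6 = 16.333; 16.333^1.555 ≈ 77.02 mb.
P_c = 1011 − 77.02 = 933.98 ≈ 934 mb.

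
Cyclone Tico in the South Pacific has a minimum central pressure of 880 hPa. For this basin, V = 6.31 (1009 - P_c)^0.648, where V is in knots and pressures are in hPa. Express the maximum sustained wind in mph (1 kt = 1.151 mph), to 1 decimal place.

169.3 mph

ΔP = 1009 − 880 = 129 hPa.
V ≈ 6.31 × 129^0.648 = 6.31 × 23.316 ≈ 147.127 kt.
147.127 × 1.151 ≈ 169.34 mph → 169.3 mph.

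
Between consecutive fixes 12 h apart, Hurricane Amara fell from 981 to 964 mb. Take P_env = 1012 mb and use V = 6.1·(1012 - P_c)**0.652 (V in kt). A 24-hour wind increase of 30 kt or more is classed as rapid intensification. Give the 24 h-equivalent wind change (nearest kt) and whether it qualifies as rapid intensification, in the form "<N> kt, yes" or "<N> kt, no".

38 kt, yes

V₁: ΔP = 31, V ≈ 6.1 × 31^0.652 ≈ 57.24 kt.
V₂: ΔP = 48, V ≈ 6.1 × 48^0.652 ≈ 76.12 kt.
ΔV over 12 h = 18.88 kt → 24 h equivalent = 18.88 × 24/12 ≈ 37.76 kt.
38 kt ≥ 30 kt ⇒ rapid intensification.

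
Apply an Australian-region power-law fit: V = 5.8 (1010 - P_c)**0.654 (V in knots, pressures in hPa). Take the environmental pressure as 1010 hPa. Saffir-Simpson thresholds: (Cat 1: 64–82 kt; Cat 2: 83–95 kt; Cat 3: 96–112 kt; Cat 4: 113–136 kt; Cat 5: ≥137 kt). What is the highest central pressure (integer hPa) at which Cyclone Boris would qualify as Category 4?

916 hPa

Category 4 begins at V = 113 kt.
Required ΔP = (113/5.8)^(1/0.654) = 19.483^1.529 ≈ 93.74 hPa.
P_c ≤ 1010 − 93.74 = 916.26, so the highest integer P_c is 916 hPa.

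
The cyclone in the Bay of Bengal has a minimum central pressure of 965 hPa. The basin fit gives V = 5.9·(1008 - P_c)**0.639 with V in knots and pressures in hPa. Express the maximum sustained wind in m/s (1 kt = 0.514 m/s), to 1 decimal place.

33.5 m/s

ΔP = 1008 − 965 = 43 hPa.
V ≈ 5.9 × 43^0.639 = 5.9 × 11.061 ≈ 65.259 kt.
65.259 × 0.514 ≈ 33.54 m/s → 33.5 m/s.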